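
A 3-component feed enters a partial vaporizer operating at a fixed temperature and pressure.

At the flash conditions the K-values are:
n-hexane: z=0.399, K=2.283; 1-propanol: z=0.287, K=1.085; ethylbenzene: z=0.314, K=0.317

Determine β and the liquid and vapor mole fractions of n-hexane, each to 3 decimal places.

Material balance + equilibrium reduce to Σ zᵢ(Kᵢ−1)/(1+β(Kᵢ−1)) = 0.
Check two-phase: ΣzᵢKᵢ = 1.322 > 1 and Σzᵢ/Kᵢ = 1.430 > 1, so g(0) = 0.322 > 0 and g(1) = -0.430 < 0.
Newton iteration, β⁰ = 0.68:
  β = 0.680: g = -0.1040, g' = -0.700 → β = 0.531
  β = 0.531: g = -0.0089, g' = -0.595 → β = 0.516
Converged at β = 0.516.
Compositions from xᵢ = zᵢ/(1+β(Kᵢ−1)), yᵢ = Kᵢxᵢ:
  n-hexane: x = 0.240, y = 0.548
  1-propanol: x = 0.275, y = 0.298
  ethylbenzene: x = 0.485, y = 0.154

β = 0.516, x_n-hexane = 0.240, y_n-hexane = 0.548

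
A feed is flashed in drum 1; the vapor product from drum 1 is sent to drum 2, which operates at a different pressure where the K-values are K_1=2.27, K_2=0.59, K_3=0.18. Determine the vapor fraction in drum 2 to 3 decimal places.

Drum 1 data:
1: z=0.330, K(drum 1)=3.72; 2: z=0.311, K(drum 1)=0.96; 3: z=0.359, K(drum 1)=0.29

Drum 1:
Material balance + equilibrium reduce to Σ zᵢ(Kᵢ−1)/(1+ψ₁(Kᵢ−1)) = 0.
Feasibility: ΣzᵢKᵢ = 1.630, Σzᵢ/Kᵢ = 1.651 — both > 1, two phases present.
Newton iteration, ψ₁⁰ = 0.5:
  ψ₁ = 0.500: g = -0.0275, g' = -0.874 → ψ₁ = 0.468
  ψ₁ = 0.468: g = 0.0001, g' = -0.879 → ψ₁ = 0.469
Converged at ψ₁ = 0.469.
Drum-1 compositions:
  1: x = 0.145, y = 0.540
  2: x = 0.317, y = 0.304
  3: x = 0.538, y = 0.156
Drum-2 feed = drum-1 vapor: z₂ = (0.5397, 0.3043, 0.1560).
Drum 2:
Iterate (Newton) starting at ψ₂ = 0.5:
  ψ₂ = 0.500: g = 0.0455, g' = -0.708 → ψ₂ = 0.564
  ψ₂ = 0.564: g = -0.0011, g' = -0.745 → ψ₂ = 0.563
Converged at ψ₂ = 0.563.
  1: x = 0.315, y = 0.714
  2: x = 0.396, y = 0.233
  3: x = 0.290, y = 0.052

V/F (drum 2) = 0.563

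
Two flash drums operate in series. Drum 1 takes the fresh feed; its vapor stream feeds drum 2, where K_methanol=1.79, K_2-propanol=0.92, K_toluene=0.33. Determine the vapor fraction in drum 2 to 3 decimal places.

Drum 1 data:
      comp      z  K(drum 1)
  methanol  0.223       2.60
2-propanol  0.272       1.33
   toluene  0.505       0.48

Drum 1:
Material balance + equilibrium reduce to Σ zᵢ(Kᵢ−1)/(1+ψ₁(Kᵢ−1)) = 0.
g(0) = ΣzᵢKᵢ − 1 = 0.184 and g(1) = 1 − Σzᵢ/Kᵢ = -0.342, so a root lies in (0, 1).
Newton–Raphson from ψ₁ = 0.5:
  ψ₁ = 0.500: g = -0.0796, g' = -0.447 → ψ₁ = 0.322
  ψ₁ = 0.322: g = 0.0012, g' = -0.470 → ψ₁ = 0.325
Converged at ψ₁ = 0.325.
Drum-1 compositions:
  methanol: x = 0.147, y = 0.382
  2-propanol: x = 0.246, y = 0.327
  toluene: x = 0.608, y = 0.292
Drum-2 feed = drum-1 vapor: z₂ = (0.3816, 0.3268, 0.2916).
Drum 2:
Let ψ₂ = V/F and solve Σ zᵢ(Kᵢ−1)/(1+ψ₂(Kᵢ−1)) = 0.
Feasibility: ΣzᵢKᵢ = 1.080, Σzᵢ/Kᵢ = 1.452 — both > 1, two phases present.
Iterate (Newton) starting at ψ₂ = 0.5:
  ψ₂ = 0.500: g = -0.1049, g' = -0.421 → ψ₂ = 0.251
  ψ₂ = 0.251: g = -0.0098, g' = -0.357 → ψ₂ = 0.223
Converged at ψ₂ = 0.223.
  methanol: x = 0.324, y = 0.581
  2-propanol: x = 0.333, y = 0.306
  toluene: x = 0.343, y = 0.113

V/F (drum 2) = 0.223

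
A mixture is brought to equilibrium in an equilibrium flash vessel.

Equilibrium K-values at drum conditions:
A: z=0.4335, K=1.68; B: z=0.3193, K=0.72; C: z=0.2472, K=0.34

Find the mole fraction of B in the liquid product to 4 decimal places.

x_B = 0.3312

Material balance + equilibrium reduce to Σ zᵢ(Kᵢ−1)/(1+V/F(Kᵢ−1)) = 0.
g(0) = ΣzᵢKᵢ − 1 = 0.0422 and g(1) = 1 − Σzᵢ/Kᵢ = -0.4286, so a root lies in (0, 1).
Newton iteration, V/F⁰ = 0.36:
  V/F = 0.3600: g = -0.07661, g' = -0.3456 → V/F = 0.1383
  V/F = 0.1383: g = -0.00310, g' = -0.3250 → V/F = 0.1287
Converged at V/F = 0.1287.
Compositions from xᵢ = zᵢ/(1+V/F(Kᵢ−1)), yᵢ = Kᵢxᵢ:
  A: x = 0.3986, y = 0.6697
  B: x = 0.3312, y = 0.2385
  C: x = 0.2702, y = 0.0919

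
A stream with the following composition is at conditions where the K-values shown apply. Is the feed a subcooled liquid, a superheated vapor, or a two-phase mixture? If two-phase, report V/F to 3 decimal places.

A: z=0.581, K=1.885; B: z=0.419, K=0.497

two-phase, V/F = 0.682

ΣzᵢKᵢ = 1.303; Σzᵢ/Kᵢ = 1.151.
Both exceed 1, so a two-phase solution exists.
Material balance + equilibrium reduce to Σ zᵢ(Kᵢ−1)/(1+ψ(Kᵢ−1)) = 0.
Newton–Raphson from ψ = 0.5:
  ψ = 0.500: g = 0.0749, g' = -0.408 → ψ = 0.684
  ψ = 0.684: g = -0.0008, g' = -0.423 → ψ = 0.682
Converged at ψ = 0.682.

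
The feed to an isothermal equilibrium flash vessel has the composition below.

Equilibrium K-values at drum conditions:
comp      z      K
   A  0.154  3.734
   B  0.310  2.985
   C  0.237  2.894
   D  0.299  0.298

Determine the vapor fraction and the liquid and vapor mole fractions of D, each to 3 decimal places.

ψ = 0.855, x_D = 0.749, y_D = 0.223

Newton–Raphson from ψ = 0.31:
  ψ = 0.310: g = 0.6234, g' = -1.384 → ψ = 0.761
  ψ = 0.761: g = 0.1155, g' = -1.136 → ψ = 0.862
  ψ = 0.862: g = -0.0089, g' = -1.337 → ψ = 0.856
  ψ = 0.856: g = -0.0001, g' = -1.318 → ψ = 0.855
Converged at ψ = 0.855.
Compositions from xᵢ = zᵢ/(1+ψ(Kᵢ−1)), yᵢ = Kᵢxᵢ:
  A: x = 0.046, y = 0.172
  B: x = 0.115, y = 0.343
  C: x = 0.090, y = 0.262
  D: x = 0.749, y = 0.223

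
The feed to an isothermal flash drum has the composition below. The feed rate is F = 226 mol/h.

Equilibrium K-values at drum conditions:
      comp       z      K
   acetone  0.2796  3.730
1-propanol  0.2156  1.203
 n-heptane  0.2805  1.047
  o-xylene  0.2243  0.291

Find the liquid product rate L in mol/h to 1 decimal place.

L = 68.6 mol/h

Newton iteration, V/F⁰ = 0.5:
  V/F = 0.5000: g = 0.12900, g' = -0.6511 → V/F = 0.6981
  V/F = 0.6981: g = -0.00112, g' = -0.6962 → V/F = 0.6965
Converged at V/F = 0.6965.
Then V = V/F·F = 0.6965·226 = 157.4 mol/h and L = F − V = 68.6 mol/h.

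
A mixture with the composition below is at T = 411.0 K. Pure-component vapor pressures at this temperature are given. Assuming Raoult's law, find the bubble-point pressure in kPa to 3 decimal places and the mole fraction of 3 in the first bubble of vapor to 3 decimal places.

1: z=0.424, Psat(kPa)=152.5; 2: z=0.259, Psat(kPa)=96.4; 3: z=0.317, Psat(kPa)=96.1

At the bubble point ψ → 0, so ΣzᵢKᵢ = 1 with Kᵢ = Pᵢˢᵃᵗ/P ⇒ P = ΣzᵢPᵢˢᵃᵗ.
P = 0.424·152.5 + 0.259·96.4 + 0.317·96.1 = 120.091 kPa
yᵢ = zᵢPᵢˢᵃᵗ/P ⇒ y_3 = 0.317·96.1/120.091 = 0.254

Pbub = 120.091 kPa, y_3 = 0.254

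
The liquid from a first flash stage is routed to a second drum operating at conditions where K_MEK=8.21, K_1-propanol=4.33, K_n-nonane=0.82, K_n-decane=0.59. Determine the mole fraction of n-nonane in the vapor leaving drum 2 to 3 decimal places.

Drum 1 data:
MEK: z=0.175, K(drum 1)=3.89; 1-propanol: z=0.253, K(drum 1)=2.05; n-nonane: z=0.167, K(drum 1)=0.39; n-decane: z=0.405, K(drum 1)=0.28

Drum 1:
Newton–Raphson from ψ₁ = 0.5:
  ψ₁ = 0.500: g = -0.2212, g' = -1.006 → ψ₁ = 0.280
  ψ₁ = 0.280: g = -0.0033, g' = -1.033 → ψ₁ = 0.277
Converged at ψ₁ = 0.277.
Drum-1 compositions:
  MEK: x = 0.097, y = 0.378
  1-propanol: x = 0.196, y = 0.402
  n-nonane: x = 0.201, y = 0.078
  n-decane: x = 0.506, y = 0.142
Drum-2 feed = drum-1 liquid: z₂ = (0.0972, 0.1960, 0.2009, 0.5058).
Drum 2:
Rachford–Rice: g(ψ₂) = Σ zᵢ(Kᵢ−1)/(1+ψ₂(Kᵢ−1)) = 0.
Check two-phase: ΣzᵢKᵢ = 2.110 > 1 and Σzᵢ/Kᵢ = 1.159 > 1, so g(0) = 1.110 > 0 and g(1) = -0.159 < 0.
Iterate (Newton) starting at ψ₂ = 0.5:
  ψ₂ = 0.500: g = 0.0965, g' = -0.687 → ψ₂ = 0.641
  ψ₂ = 0.641: g = 0.0110, g' = -0.546 → ψ₂ = 0.661
Converged at ψ₂ = 0.661.
  MEK: x = 0.017, y = 0.138
  1-propanol: x = 0.061, y = 0.265
  n-nonane: x = 0.228, y = 0.187
  n-decane: x = 0.694, y = 0.409

y_n-nonane (drum 2) = 0.187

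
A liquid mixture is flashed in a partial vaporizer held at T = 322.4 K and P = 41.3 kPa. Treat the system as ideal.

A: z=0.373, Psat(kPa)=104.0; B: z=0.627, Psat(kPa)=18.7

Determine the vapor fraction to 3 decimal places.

ψ = 0.269

Raoult's law: Kᵢ = Pᵢˢᵃᵗ/P = Pᵢˢᵃᵗ/41.3.
  K_A = 104.0/41.3 = 2.51816, K_B = 18.7/41.3 = 0.45278
Let ψ = V/F and solve Σ zᵢ(Kᵢ−1)/(1+ψ(Kᵢ−1)) = 0.
g(0) = ΣzᵢKᵢ − 1 = 0.223 and g(1) = 1 − Σzᵢ/Kᵢ = -0.533, so a root lies in (0, 1).
Binary case is linear: z₁(K₁−1)(1+ψ(K₂−1)) + z₂(K₂−1)(1+ψ(K₁−1)) = 0
⇒ ψ = [z₁(K₁−1)+z₂(K₂−1)] / [−(K₁−1)(K₂−1)] = 0.2232/0.8308 = 0.269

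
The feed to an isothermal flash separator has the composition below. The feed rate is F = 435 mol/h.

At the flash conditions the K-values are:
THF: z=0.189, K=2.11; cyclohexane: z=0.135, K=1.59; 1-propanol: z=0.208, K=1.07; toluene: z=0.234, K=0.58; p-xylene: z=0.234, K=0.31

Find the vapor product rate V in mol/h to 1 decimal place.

Rachford–Rice: g(β) = Σ zᵢ(Kᵢ−1)/(1+β(Kᵢ−1)) = 0.
Feasibility: ΣzᵢKᵢ = 1.044, Σzᵢ/Kᵢ = 1.527 — both > 1, two phases present.
Newton iteration, β⁰ = 0.5:
  β = 0.500: g = -0.1604, g' = -0.451 → β = 0.144
  β = 0.144: g = -0.0153, g' = -0.398 → β = 0.106
Converged at β = 0.106.
Then V = β·F = 0.1061·435 = 46.2 mol/h and L = F − V = 388.8 mol/h.

V = 46.2 mol/h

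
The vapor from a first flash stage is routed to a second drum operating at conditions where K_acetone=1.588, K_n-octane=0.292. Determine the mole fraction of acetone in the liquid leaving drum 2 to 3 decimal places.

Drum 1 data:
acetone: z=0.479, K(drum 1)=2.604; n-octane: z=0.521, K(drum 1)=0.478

Drum 1:
Binary case is linear: z₁(K₁−1)(1+ψ₁(K₂−1)) + z₂(K₂−1)(1+ψ₁(K₁−1)) = 0
⇒ ψ₁ = [z₁(K₁−1)+z₂(K₂−1)] / [−(K₁−1)(K₂−1)] = 0.4964/0.8373 = 0.593
Drum-1 compositions:
  acetone: x = 0.246, y = 0.639
  n-octane: x = 0.754, y = 0.361
Drum-2 feed = drum-1 vapor: z₂ = (0.6394, 0.3606).
Drum 2:
Rachford–Rice: g(ψ₂) = Σ zᵢ(Kᵢ−1)/(1+ψ₂(Kᵢ−1)) = 0.
Check two-phase: ΣzᵢKᵢ = 1.121 > 1 and Σzᵢ/Kᵢ = 1.638 > 1, so g(0) = 0.121 > 0 and g(1) = -0.638 < 0.
Iterate (Newton) starting at ψ₂ = 0.5:
  ψ₂ = 0.500: g = -0.1047, g' = -0.565 → ψ₂ = 0.315
  ψ₂ = 0.315: g = -0.0113, g' = -0.457 → ψ₂ = 0.290
Converged at ψ₂ = 0.290.
  acetone: x = 0.546, y = 0.868
  n-octane: x = 0.454, y = 0.132

x_acetone (drum 2) = 0.546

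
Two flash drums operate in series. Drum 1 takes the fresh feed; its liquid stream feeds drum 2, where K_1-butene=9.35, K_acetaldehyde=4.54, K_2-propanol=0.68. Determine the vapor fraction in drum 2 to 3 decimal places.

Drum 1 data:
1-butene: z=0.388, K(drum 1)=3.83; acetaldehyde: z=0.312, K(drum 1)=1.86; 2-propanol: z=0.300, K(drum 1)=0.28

V/F (drum 2) = 0.809

Drum 1:
Rachford–Rice: g(ψ₁) = Σ zᵢ(Kᵢ−1)/(1+ψ₁(Kᵢ−1)) = 0.
g(0) = ΣzᵢKᵢ − 1 = 1.150 and g(1) = 1 − Σzᵢ/Kᵢ = -0.340, so a root lies in (0, 1).
Newton–Raphson from ψ₁ = 0.5:
  ψ₁ = 0.500: g = 0.3048, g' = -1.025 → ψ₁ = 0.797
  ψ₁ = 0.797: g = -0.0107, g' = -1.231 → ψ₁ = 0.789
Converged at ψ₁ = 0.789.
Drum-1 compositions:
  1-butene: x = 0.120, y = 0.460
  acetaldehyde: x = 0.186, y = 0.346
  2-propanol: x = 0.694, y = 0.194
Drum-2 feed = drum-1 liquid: z₂ = (0.1201, 0.1859, 0.6940).
Drum 2:
Newton iteration, ψ₂⁰ = 0.5:
  ψ₂ = 0.500: g = 0.1670, g' = -0.717 → ψ₂ = 0.733
  ψ₂ = 0.733: g = 0.0338, g' = -0.467 → ψ₂ = 0.805
  ψ₂ = 0.805: g = 0.0015, g' = -0.426 → ψ₂ = 0.809
Converged at ψ₂ = 0.809.
  1-butene: x = 0.015, y = 0.145
  acetaldehyde: x = 0.048, y = 0.218
  2-propanol: x = 0.936, y = 0.637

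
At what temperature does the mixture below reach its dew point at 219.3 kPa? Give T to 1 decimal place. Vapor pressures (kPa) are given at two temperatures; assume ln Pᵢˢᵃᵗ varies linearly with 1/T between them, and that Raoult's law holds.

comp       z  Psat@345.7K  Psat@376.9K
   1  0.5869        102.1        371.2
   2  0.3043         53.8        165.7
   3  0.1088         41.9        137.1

T = 374.7 K

Dew-point temperature: Σzᵢ·P/Pᵢˢᵃᵗ(T) = 1. Interpolate ln Pᵢˢᵃᵗ = aᵢ + bᵢ/T.
  T = 345.7 K: ΣzᵢP/Pᵢˢᵃᵗ = 3.0704
  T = 376.9 K: ΣzᵢP/Pᵢˢᵃᵗ = 0.9235
  T = 361.3 K: ΣzᵢP/Pᵢˢᵃᵗ = 1.6396
  T = 369.1 K: ΣzᵢP/Pᵢˢᵃᵗ = 1.2229
  T = 373.0 K: ΣzᵢP/Pᵢˢᵃᵗ = 1.0611
  T = 374.9 K: ΣzᵢP/Pᵢˢᵃᵗ = 0.9913
Interpolating between 373.0 K and 374.9 K gives T ≈ 374.7 K.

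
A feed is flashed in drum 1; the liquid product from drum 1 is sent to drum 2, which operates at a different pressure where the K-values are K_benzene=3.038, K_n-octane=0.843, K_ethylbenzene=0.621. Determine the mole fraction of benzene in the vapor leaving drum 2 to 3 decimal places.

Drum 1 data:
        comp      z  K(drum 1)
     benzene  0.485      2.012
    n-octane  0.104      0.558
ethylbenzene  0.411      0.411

y_benzene (drum 2) = 0.438

Drum 1:
Material balance + equilibrium reduce to Σ zᵢ(Kᵢ−1)/(1+ψ₁(Kᵢ−1)) = 0.
Feasibility: ΣzᵢKᵢ = 1.203, Σzᵢ/Kᵢ = 1.427 — both > 1, two phases present.
Iterate (Newton) starting at ψ₁ = 0.5:
  ψ₁ = 0.500: g = -0.0762, g' = -0.539 → ψ₁ = 0.359
  ψ₁ = 0.359: g = -0.0014, g' = -0.525 → ψ₁ = 0.356
Converged at ψ₁ = 0.356.
Drum-1 compositions:
  benzene: x = 0.357, y = 0.717
  n-octane: x = 0.123, y = 0.069
  ethylbenzene: x = 0.520, y = 0.214
Drum-2 feed = drum-1 liquid: z₂ = (0.3566, 0.1234, 0.5200).
Drum 2:
Rachford–Rice: g(ψ₂) = Σ zᵢ(Kᵢ−1)/(1+ψ₂(Kᵢ−1)) = 0.
g(0) = ΣzᵢKᵢ − 1 = 0.510 and g(1) = 1 − Σzᵢ/Kᵢ = -0.101, so a root lies in (0, 1).
Newton–Raphson from ψ₂ = 0.5:
  ψ₂ = 0.500: g = 0.0957, g' = -0.481 → ψ₂ = 0.699
  ψ₂ = 0.699: g = 0.0098, g' = -0.394 → ψ₂ = 0.724
Converged at ψ₂ = 0.724.
  benzene: x = 0.144, y = 0.438
  n-octane: x = 0.139, y = 0.117
  ethylbenzene: x = 0.717, y = 0.445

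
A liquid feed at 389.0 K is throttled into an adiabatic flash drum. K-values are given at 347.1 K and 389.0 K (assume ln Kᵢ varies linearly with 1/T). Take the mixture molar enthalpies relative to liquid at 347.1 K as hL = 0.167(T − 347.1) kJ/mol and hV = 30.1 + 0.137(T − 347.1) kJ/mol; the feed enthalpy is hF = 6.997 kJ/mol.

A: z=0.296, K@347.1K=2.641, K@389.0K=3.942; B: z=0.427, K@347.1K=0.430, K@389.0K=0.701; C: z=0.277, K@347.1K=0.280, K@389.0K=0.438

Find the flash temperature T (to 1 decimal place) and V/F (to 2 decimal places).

Adiabatic flash: solve Rachford–Rice at each trial T, then check hF = ψ·hV(T) + (1−ψ)·hL(T).
  T = 347.1 K: K = (2.641, 0.430, 0.280), RR gives ψ = 0.041, H_out = 1.246 kJ/mol
  T = 389.0 K: K = (3.942, 0.701, 0.438), RR gives ψ = 0.478, H_out = 20.788 kJ/mol
  T = 368.1 K: K = (3.265, 0.557, 0.355), RR gives ψ = 0.253, H_out = 10.951 kJ/mol
  T = 357.6 K: K = (2.946, 0.491, 0.316), RR gives ψ = 0.150, H_out = 6.210 kJ/mol
  T = 362.9 K: K = (3.105, 0.524, 0.336), RR gives ψ = 0.202, H_out = 8.613 kJ/mol
  T = 360.2 K: K = (3.023, 0.507, 0.326), RR gives ψ = 0.175, H_out = 7.393 kJ/mol
  T = 358.9 K: K = (2.984, 0.499, 0.321), RR gives ψ = 0.162, H_out = 6.803 kJ/mol
Linear interpolation between T = 358.9 (H_out = 6.803) and T = 360.2 (H_out = 7.393) on hF = 6.997 gives T ≈ 359.3 K, at which ψ = 0.17.

T = 359.3 K, V/F = 0.17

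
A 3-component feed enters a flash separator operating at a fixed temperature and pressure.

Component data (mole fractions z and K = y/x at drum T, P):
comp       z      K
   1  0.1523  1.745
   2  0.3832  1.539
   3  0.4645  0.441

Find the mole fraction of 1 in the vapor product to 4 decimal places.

y_1 = 0.2345

Material balance + equilibrium reduce to Σ zᵢ(Kᵢ−1)/(1+β(Kᵢ−1)) = 0.
Feasibility: ΣzᵢKᵢ = 1.0604, Σzᵢ/Kᵢ = 1.3896 — both > 1, two phases present.
Newton iteration, β⁰ = 0.5:
  β = 0.5000: g = -0.11502, g' = -0.3936 → β = 0.2078
  β = 0.2078: g = -0.00977, g' = -0.3392 → β = 0.1789
Converged at β = 0.1789.
Compositions from xᵢ = zᵢ/(1+β(Kᵢ−1)), yᵢ = Kᵢxᵢ:
  1: x = 0.1344, y = 0.2345
  2: x = 0.3495, y = 0.5379
  3: x = 0.5161, y = 0.2276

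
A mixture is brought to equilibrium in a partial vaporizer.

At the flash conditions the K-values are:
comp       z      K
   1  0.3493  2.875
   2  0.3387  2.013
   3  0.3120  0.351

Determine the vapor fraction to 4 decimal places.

ψ = 0.8340

Let ψ = V/F and solve Σ zᵢ(Kᵢ−1)/(1+ψ(Kᵢ−1)) = 0.
Feasibility: ΣzᵢKᵢ = 1.7956, Σzᵢ/Kᵢ = 1.1786 — both > 1, two phases present.
Newton–Raphson from ψ = 0.36:
  ψ = 0.3600: g = 0.37820, g' = -0.8481 → ψ = 0.8060
  ψ = 0.8060: g = 0.02514, g' = -0.8778 → ψ = 0.8346
  ψ = 0.8346: g = -0.00051, g' = -0.9143 → ψ = 0.8340
Converged at ψ = 0.8340.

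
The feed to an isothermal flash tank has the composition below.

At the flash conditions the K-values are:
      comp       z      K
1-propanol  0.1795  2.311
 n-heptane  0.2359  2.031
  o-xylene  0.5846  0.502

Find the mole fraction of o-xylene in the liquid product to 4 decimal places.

x_o-xylene = 0.6974

Let ψ = V/F and solve Σ zᵢ(Kᵢ−1)/(1+ψ(Kᵢ−1)) = 0.
Feasibility: ΣzᵢKᵢ = 1.1874, Σzᵢ/Kᵢ = 1.3584 — both > 1, two phases present.
Newton–Raphson from ψ = 0.5:
  ψ = 0.5000: g = -0.08503, g' = -0.4788 → ψ = 0.3224
  ψ = 0.3224: g = 0.00113, g' = -0.4994 → ψ = 0.3247
Converged at ψ = 0.3247.
Compositions from xᵢ = zᵢ/(1+ψ(Kᵢ−1)), yᵢ = Kᵢxᵢ:
  1-propanol: x = 0.1259, y = 0.2910
  n-heptane: x = 0.1767, y = 0.3590
  o-xylene: x = 0.6974, y = 0.3501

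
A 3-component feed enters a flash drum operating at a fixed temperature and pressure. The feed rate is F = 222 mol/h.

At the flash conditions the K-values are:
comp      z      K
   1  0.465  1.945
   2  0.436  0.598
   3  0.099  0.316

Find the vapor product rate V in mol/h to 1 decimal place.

V = 98.0 mol/h

Newton–Raphson from β = 0.5:
  β = 0.500: g = -0.0239, g' = -0.409 → β = 0.442
  β = 0.442: g = -0.0001, g' = -0.406 → β = 0.441
Converged at β = 0.441.
Then V = β·F = 0.4414·222 = 98.0 mol/h and L = F − V = 124.0 mol/h.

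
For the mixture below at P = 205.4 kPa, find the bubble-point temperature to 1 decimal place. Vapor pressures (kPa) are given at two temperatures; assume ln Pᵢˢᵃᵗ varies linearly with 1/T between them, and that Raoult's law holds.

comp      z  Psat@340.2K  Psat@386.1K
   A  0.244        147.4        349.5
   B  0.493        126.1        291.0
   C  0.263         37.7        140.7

T = 371.9 K

Bubble-point temperature: ΣzᵢPᵢˢᵃᵗ(T) = P. Interpolate ln Pᵢˢᵃᵗ = aᵢ + bᵢ/T.
  T = 340.2 K: ΣzᵢPᵢˢᵃᵗ = 108.05 kPa
  T = 386.1 K: ΣzᵢPᵢˢᵃᵗ = 265.75 kPa
  T = 363.1 K: ΣzᵢPᵢˢᵃᵗ = 173.68 kPa
  T = 374.6 K: ΣzᵢPᵢˢᵃᵗ = 216.10 kPa
  T = 368.9 K: ΣzᵢPᵢˢᵃᵗ = 194.21 kPa
  T = 371.8 K: ΣzᵢPᵢˢᵃᵗ = 205.13 kPa
Interpolating between 371.8 K and 374.6 K gives T ≈ 371.9 K.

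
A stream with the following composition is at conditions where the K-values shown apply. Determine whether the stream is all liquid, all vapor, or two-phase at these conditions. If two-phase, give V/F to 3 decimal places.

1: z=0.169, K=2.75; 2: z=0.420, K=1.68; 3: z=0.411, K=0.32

two-phase, V/F = 0.422

ΣzᵢKᵢ = 1.302; Σzᵢ/Kᵢ = 1.596.
Both exceed 1, so a two-phase solution exists.
Material balance + equilibrium reduce to Σ zᵢ(Kᵢ−1)/(1+ψ(Kᵢ−1)) = 0.
Newton–Raphson from ψ = 0.5:
  ψ = 0.500: g = -0.0526, g' = -0.692 → ψ = 0.424
  ψ = 0.424: g = -0.0012, g' = -0.663 → ψ = 0.422
Converged at ψ = 0.422.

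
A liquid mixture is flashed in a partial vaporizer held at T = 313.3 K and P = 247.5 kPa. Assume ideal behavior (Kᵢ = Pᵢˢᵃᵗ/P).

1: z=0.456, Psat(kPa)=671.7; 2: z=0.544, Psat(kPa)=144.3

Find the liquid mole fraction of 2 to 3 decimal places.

Raoult's law: Kᵢ = Pᵢˢᵃᵗ/P = Pᵢˢᵃᵗ/247.5.
  K_1 = 671.7/247.5 = 2.71394, K_2 = 144.3/247.5 = 0.58303
Iterate (Newton) starting at ψ = 0.31:
  ψ = 0.310: g = 0.2499, g' = -0.696 → ψ = 0.669
  ψ = 0.669: g = 0.0495, g' = -0.473 → ψ = 0.774
  ψ = 0.774: g = 0.0011, g' = -0.454 → ψ = 0.776
Converged at ψ = 0.776.
Compositions from xᵢ = zᵢ/(1+ψ(Kᵢ−1)), yᵢ = Kᵢxᵢ:
  1: x = 0.196, y = 0.531
  2: x = 0.804, y = 0.469

x_2 = 0.804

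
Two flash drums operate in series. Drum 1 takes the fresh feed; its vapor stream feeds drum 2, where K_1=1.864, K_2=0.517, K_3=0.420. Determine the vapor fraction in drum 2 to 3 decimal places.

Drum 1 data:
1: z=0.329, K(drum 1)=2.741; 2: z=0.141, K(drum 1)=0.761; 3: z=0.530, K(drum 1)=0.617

Drum 1:
Rachford–Rice: g(ψ₁) = Σ zᵢ(Kᵢ−1)/(1+ψ₁(Kᵢ−1)) = 0.
g(0) = ΣzᵢKᵢ − 1 = 0.336 and g(1) = 1 − Σzᵢ/Kᵢ = -0.164, so a root lies in (0, 1).
Newton iteration, ψ₁⁰ = 0.45:
  ψ₁ = 0.450: g = 0.0381, g' = -0.437 → ψ₁ = 0.537
  ψ₁ = 0.537: g = 0.0017, g' = -0.400 → ψ₁ = 0.542
Converged at ψ₁ = 0.542.
Drum-1 compositions:
  1: x = 0.169, y = 0.464
  2: x = 0.162, y = 0.123
  3: x = 0.669, y = 0.413
Drum-2 feed = drum-1 vapor: z₂ = (0.4642, 0.1233, 0.4126).
Drum 2:
Rachford–Rice: g(ψ₂) = Σ zᵢ(Kᵢ−1)/(1+ψ₂(Kᵢ−1)) = 0.
Check two-phase: ΣzᵢKᵢ = 1.102 > 1 and Σzᵢ/Kᵢ = 1.470 > 1, so g(0) = 0.102 > 0 and g(1) = -0.470 < 0.
Iterate (Newton) starting at ψ₂ = 0.36:
  ψ₂ = 0.360: g = -0.0686, g' = -0.465 → ψ₂ = 0.213
  ψ₂ = 0.213: g = -0.0005, g' = -0.464 → ψ₂ = 0.212
Converged at ψ₂ = 0.212.
  1: x = 0.392, y = 0.732
  2: x = 0.137, y = 0.071
  3: x = 0.470, y = 0.198

V/F (drum 2) = 0.212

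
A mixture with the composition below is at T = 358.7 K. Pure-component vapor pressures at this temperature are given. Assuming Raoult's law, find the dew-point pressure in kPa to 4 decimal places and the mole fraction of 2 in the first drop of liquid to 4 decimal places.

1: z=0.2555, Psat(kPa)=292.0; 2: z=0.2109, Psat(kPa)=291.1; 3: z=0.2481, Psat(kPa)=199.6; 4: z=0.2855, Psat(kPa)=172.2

Pdew = 222.2007 kPa, x_2 = 0.1610

At the dew point ψ → 1, so Σzᵢ/Kᵢ = 1 with Kᵢ = Pᵢˢᵃᵗ/P ⇒ 1/P = Σzᵢ/Pᵢˢᵃᵗ.
1/P = 0.2555/292.0 + 0.2109/291.1 + 0.2481/199.6 + 0.2855/172.2 = 0.0045004 ⇒ P = 222.2007 kPa
xᵢ = zᵢP/Pᵢˢᵃᵗ ⇒ x_2 = 0.2109·222.2007/291.1 = 0.1610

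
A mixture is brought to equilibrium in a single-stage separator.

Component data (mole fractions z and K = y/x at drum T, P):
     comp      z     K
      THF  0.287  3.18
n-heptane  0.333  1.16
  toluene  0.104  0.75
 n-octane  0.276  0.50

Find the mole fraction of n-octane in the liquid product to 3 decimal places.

Rachford–Rice: g(β) = Σ zᵢ(Kᵢ−1)/(1+β(Kᵢ−1)) = 0.
Feasibility: ΣzᵢKᵢ = 1.515, Σzᵢ/Kᵢ = 1.068 — both > 1, two phases present.
Newton–Raphson from β = 0.37:
  β = 0.370: g = 0.1986, g' = -0.537 → β = 0.740
  β = 0.740: g = 0.0362, g' = -0.390 → β = 0.833
Converged at β = 0.833.
Compositions from xᵢ = zᵢ/(1+β(Kᵢ−1)), yᵢ = Kᵢxᵢ:
  THF: x = 0.102, y = 0.324
  n-heptane: x = 0.294, y = 0.341
  toluene: x = 0.131, y = 0.099
  n-octane: x = 0.473, y = 0.236

x_n-octane = 0.473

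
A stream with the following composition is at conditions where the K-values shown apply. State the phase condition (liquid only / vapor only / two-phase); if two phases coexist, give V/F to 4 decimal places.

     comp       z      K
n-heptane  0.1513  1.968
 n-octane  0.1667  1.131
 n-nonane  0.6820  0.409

ΣzᵢKᵢ = 0.7652; Σzᵢ/Kᵢ = 1.8918.
Since ΣzᵢKᵢ < 1 the mixture is below its bubble point — single liquid phase.

liquid only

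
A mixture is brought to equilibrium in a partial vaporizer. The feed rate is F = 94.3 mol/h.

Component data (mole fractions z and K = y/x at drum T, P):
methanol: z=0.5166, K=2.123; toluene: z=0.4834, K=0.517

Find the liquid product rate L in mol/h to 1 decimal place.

L = 34.0 mol/h

Material balance + equilibrium reduce to Σ zᵢ(Kᵢ−1)/(1+V/F(Kᵢ−1)) = 0.
Feasibility: ΣzᵢKᵢ = 1.3467, Σzᵢ/Kᵢ = 1.1783 — both > 1, two phases present.
Binary case is linear: z₁(K₁−1)(1+V/F(K₂−1)) + z₂(K₂−1)(1+V/F(K₁−1)) = 0
⇒ V/F = [z₁(K₁−1)+z₂(K₂−1)] / [−(K₁−1)(K₂−1)] = 0.34666/0.54241 = 0.6391
Then V = V/F·F = 0.6391·94.3 = 60.3 mol/h and L = F − V = 34.0 mol/h.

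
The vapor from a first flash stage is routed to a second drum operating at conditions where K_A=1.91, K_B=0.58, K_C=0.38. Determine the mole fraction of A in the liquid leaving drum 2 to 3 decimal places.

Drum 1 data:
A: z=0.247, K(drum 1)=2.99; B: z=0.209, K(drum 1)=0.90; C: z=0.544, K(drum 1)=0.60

x_A (drum 2) = 0.378

Drum 1:
Let ψ₁ = V/F and solve Σ zᵢ(Kᵢ−1)/(1+ψ₁(Kᵢ−1)) = 0.
Check two-phase: ΣzᵢKᵢ = 1.253 > 1 and Σzᵢ/Kᵢ = 1.221 > 1, so g(0) = 0.253 > 0 and g(1) = -0.221 < 0.
Newton iteration, ψ₁⁰ = 0.4:
  ψ₁ = 0.400: g = -0.0071, g' = -0.429 → ψ₁ = 0.383
  ψ₁ = 0.383: g = 0.0001, g' = -0.438 → ψ₁ = 0.384
Converged at ψ₁ = 0.384.
Drum-1 compositions:
  A: x = 0.140, y = 0.419
  B: x = 0.217, y = 0.196
  C: x = 0.643, y = 0.386
Drum-2 feed = drum-1 vapor: z₂ = (0.4188, 0.1956, 0.3855).
Drum 2:
Rachford–Rice: g(ψ₂) = Σ zᵢ(Kᵢ−1)/(1+ψ₂(Kᵢ−1)) = 0.
Check two-phase: ΣzᵢKᵢ = 1.060 > 1 and Σzᵢ/Kᵢ = 1.571 > 1, so g(0) = 0.060 > 0 and g(1) = -0.571 < 0.
Newton iteration, ψ₂⁰ = 0.5:
  ψ₂ = 0.500: g = -0.1885, g' = -0.530 → ψ₂ = 0.145
  ψ₂ = 0.145: g = -0.0133, g' = -0.489 → ψ₂ = 0.118
Converged at ψ₂ = 0.118.
  A: x = 0.378, y = 0.723
  B: x = 0.206, y = 0.119
  C: x = 0.416, y = 0.158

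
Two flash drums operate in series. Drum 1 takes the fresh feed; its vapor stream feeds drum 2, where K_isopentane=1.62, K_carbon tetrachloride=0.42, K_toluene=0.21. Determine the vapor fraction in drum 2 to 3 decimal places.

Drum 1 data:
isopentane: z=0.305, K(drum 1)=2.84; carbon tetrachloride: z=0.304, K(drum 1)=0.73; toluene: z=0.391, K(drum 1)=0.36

V/F (drum 2) = 0.235

Drum 1:
Iterate (Newton) starting at ψ₁ = 0.62:
  ψ₁ = 0.620: g = -0.2513, g' = -0.697 → ψ₁ = 0.260
  ψ₁ = 0.260: g = -0.0086, g' = -0.729 → ψ₁ = 0.248
Converged at ψ₁ = 0.248.
Drum-1 compositions:
  isopentane: x = 0.209, y = 0.595
  carbon tetrachloride: x = 0.326, y = 0.238
  toluene: x = 0.465, y = 0.167
Drum-2 feed = drum-1 vapor: z₂ = (0.5949, 0.2378, 0.1673).
Drum 2:
Newton iteration, ψ₂⁰ = 0.51:
  ψ₂ = 0.510: g = -0.1370, g' = -0.586 → ψ₂ = 0.276
  ψ₂ = 0.276: g = -0.0184, g' = -0.451 → ψ₂ = 0.235
Converged at ψ₂ = 0.235.
  isopentane: x = 0.519, y = 0.841
  carbon tetrachloride: x = 0.275, y = 0.116
  toluene: x = 0.205, y = 0.043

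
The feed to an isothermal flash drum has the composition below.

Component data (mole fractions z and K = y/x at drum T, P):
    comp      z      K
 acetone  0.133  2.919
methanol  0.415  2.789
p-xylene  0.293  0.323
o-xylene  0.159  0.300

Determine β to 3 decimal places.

β = 0.551

Rachford–Rice: g(β) = Σ zᵢ(Kᵢ−1)/(1+β(Kᵢ−1)) = 0.
Check two-phase: ΣzᵢKᵢ = 1.688 > 1 and Σzᵢ/Kᵢ = 1.631 > 1, so g(0) = 0.688 > 0 and g(1) = -0.631 < 0.
Iterate (Newton) starting at β = 0.61:
  β = 0.610: g = -0.0595, g' = -1.035 → β = 0.552
  β = 0.552: g = -0.0011, g' = -1.001 → β = 0.551
Converged at β = 0.551.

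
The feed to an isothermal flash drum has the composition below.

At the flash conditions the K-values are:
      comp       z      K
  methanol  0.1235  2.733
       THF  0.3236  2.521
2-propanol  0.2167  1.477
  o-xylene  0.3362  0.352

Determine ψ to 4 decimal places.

ψ = 0.7183

Rachford–Rice: g(ψ) = Σ zᵢ(Kᵢ−1)/(1+ψ(Kᵢ−1)) = 0.
Check two-phase: ΣzᵢKᵢ = 1.5917 > 1 and Σzᵢ/Kᵢ = 1.2754 > 1, so g(0) = 0.5917 > 0 and g(1) = -0.2754 < 0.
Newton–Raphson from ψ = 0.5:
  ψ = 0.5000: g = 0.15543, g' = -0.6891 → ψ = 0.7256
  ψ = 0.7256: g = -0.00560, g' = -0.7721 → ψ = 0.7183
Converged at ψ = 0.7183.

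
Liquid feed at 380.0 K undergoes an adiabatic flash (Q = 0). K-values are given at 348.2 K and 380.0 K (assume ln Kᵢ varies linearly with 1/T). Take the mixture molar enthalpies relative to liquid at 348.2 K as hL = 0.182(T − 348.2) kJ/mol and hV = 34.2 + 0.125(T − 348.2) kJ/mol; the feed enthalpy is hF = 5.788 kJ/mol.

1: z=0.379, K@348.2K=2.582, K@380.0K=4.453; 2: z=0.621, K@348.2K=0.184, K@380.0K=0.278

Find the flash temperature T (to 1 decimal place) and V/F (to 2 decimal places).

T = 353.9 K, V/F = 0.14

Adiabatic flash: solve Rachford–Rice at each trial T, then check hF = ψ·hV(T) + (1−ψ)·hL(T).
  T = 348.2 K: K = (2.582, 0.184), RR gives ψ = 0.072, H_out = 2.460 kJ/mol
  T = 380.0 K: K = (4.453, 0.278), RR gives ψ = 0.345, H_out = 16.964 kJ/mol
  T = 364.1 K: K = (3.431, 0.228), RR gives ψ = 0.236, H_out = 10.740 kJ/mol
  T = 356.1 K: K = (2.983, 0.205), RR gives ψ = 0.164, H_out = 6.966 kJ/mol
  T = 352.1 K: K = (2.775, 0.194), RR gives ψ = 0.121, H_out = 4.807 kJ/mol
  T = 354.1 K: K = (2.878, 0.200), RR gives ψ = 0.143, H_out = 5.914 kJ/mol
Linear interpolation between T = 352.1 (H_out = 4.807) and T = 354.1 (H_out = 5.914) on hF = 5.788 gives T ≈ 353.9 K, at which ψ = 0.14.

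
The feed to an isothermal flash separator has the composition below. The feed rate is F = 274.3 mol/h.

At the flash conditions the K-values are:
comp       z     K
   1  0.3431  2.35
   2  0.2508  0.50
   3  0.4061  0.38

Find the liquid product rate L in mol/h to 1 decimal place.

Newton iteration, β⁰ = 0.4:
  β = 0.4000: g = -0.19080, g' = -0.6377 → β = 0.1008
  β = 0.1008: g = 0.00709, g' = -0.7316 → β = 0.1105
Converged at β = 0.1105.
Then V = β·F = 0.1105·274.3 = 30.3 mol/h and L = F − V = 244.0 mol/h.

L = 244.0 mol/h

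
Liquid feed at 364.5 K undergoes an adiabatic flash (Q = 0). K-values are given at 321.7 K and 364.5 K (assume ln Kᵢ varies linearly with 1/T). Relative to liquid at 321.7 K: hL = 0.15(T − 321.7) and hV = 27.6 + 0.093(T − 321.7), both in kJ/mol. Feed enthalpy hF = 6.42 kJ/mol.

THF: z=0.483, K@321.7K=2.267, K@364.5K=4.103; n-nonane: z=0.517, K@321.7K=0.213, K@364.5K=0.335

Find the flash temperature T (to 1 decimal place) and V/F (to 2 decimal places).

T = 323.2 K, V/F = 0.23

Adiabatic flash: solve Rachford–Rice at each trial T, then check hF = ψ·hV(T) + (1−ψ)·hL(T).
  T = 321.7 K: K = (2.267, 0.213), RR gives ψ = 0.206, H_out = 5.677 kJ/mol
  T = 364.5 K: K = (4.103, 0.335), RR gives ψ = 0.560, H_out = 20.502 kJ/mol
  T = 343.1 K: K = (3.107, 0.271), RR gives ψ = 0.417, H_out = 14.213 kJ/mol
  T = 332.4 K: K = (2.667, 0.241), RR gives ψ = 0.326, H_out = 10.415 kJ/mol
  T = 327.0 K: K = (2.460, 0.227), RR gives ψ = 0.271, H_out = 8.183 kJ/mol
  T = 324.4 K: K = (2.364, 0.220), RR gives ψ = 0.240, H_out = 6.999 kJ/mol
  T = 323.0 K: K = (2.314, 0.216), RR gives ψ = 0.223, H_out = 6.326 kJ/mol
Linear interpolation between T = 323.0 (H_out = 6.326) and T = 324.4 (H_out = 6.999) on hF = 6.42 gives T ≈ 323.2 K, at which ψ = 0.23.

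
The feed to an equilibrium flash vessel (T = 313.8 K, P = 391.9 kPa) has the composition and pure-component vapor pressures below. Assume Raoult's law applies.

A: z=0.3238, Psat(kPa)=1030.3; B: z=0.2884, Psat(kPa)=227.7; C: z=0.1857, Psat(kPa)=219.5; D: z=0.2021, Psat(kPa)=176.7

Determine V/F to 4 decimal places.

Raoult's law: Kᵢ = Pᵢˢᵃᵗ/P = Pᵢˢᵃᵗ/391.9.
  K_A = 1030.3/391.9 = 2.628987, K_B = 227.7/391.9 = 0.581016, K_C = 219.5/391.9 = 0.560092, K_D = 176.7/391.9 = 0.450880
Material balance + equilibrium reduce to Σ zᵢ(Kᵢ−1)/(1+V/F(Kᵢ−1)) = 0.
g(0) = ΣzᵢKᵢ − 1 = 0.2140 and g(1) = 1 − Σzᵢ/Kᵢ = -0.3993, so a root lies in (0, 1).
Iterate (Newton) starting at V/F = 0.58:
  V/F = 0.5800: g = -0.16092, g' = -0.5115 → V/F = 0.2654
  V/F = 0.2654: g = 0.00991, g' = -0.6125 → V/F = 0.2816
  V/F = 0.2816: g = 0.00009, g' = -0.6010 → V/F = 0.2817
Converged at V/F = 0.2817.

V/F = 0.2817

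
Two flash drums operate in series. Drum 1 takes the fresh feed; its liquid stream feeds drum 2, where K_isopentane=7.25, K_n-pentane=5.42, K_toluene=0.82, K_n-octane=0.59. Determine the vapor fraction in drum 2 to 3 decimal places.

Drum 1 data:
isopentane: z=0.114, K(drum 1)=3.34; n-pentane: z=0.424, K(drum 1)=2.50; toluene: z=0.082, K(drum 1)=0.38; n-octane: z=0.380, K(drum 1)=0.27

Drum 1:
Rachford–Rice: g(ψ₁) = Σ zᵢ(Kᵢ−1)/(1+ψ₁(Kᵢ−1)) = 0.
g(0) = ΣzᵢKᵢ − 1 = 0.575 and g(1) = 1 − Σzᵢ/Kᵢ = -0.827, so a root lies in (0, 1).
Iterate (Newton) starting at ψ₁ = 0.36:
  ψ₁ = 0.360: g = 0.1160, g' = -1.011 → ψ₁ = 0.475
  ψ₁ = 0.475: g = 0.0012, g' = -1.003 → ψ₁ = 0.476
Converged at ψ₁ = 0.476.
Drum-1 compositions:
  isopentane: x = 0.054, y = 0.180
  n-pentane: x = 0.247, y = 0.618
  toluene: x = 0.116, y = 0.044
  n-octane: x = 0.582, y = 0.157
Drum-2 feed = drum-1 liquid: z₂ = (0.0539, 0.2474, 0.1163, 0.5824).
Drum 2:
Rachford–Rice: g(ψ₂) = Σ zᵢ(Kᵢ−1)/(1+ψ₂(Kᵢ−1)) = 0.
Feasibility: ΣzᵢKᵢ = 2.171, Σzᵢ/Kᵢ = 1.182 — both > 1, two phases present.
Newton iteration, ψ₂⁰ = 0.61:
  ψ₂ = 0.610: g = 0.0239, g' = -0.624 → ψ₂ = 0.648
  ψ₂ = 0.648: g = 0.0006, g' = -0.592 → ψ₂ = 0.649
Converged at ψ₂ = 0.649.
  isopentane: x = 0.011, y = 0.077
  n-pentane: x = 0.064, y = 0.346
  toluene: x = 0.132, y = 0.108
  n-octane: x = 0.794, y = 0.468

V/F (drum 2) = 0.649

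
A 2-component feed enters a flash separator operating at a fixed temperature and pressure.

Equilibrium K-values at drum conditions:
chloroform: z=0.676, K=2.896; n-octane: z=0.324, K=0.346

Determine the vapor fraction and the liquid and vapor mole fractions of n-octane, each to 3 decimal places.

Material balance + equilibrium reduce to Σ zᵢ(Kᵢ−1)/(1+ψ(Kᵢ−1)) = 0.
Feasibility: ΣzᵢKᵢ = 2.070, Σzᵢ/Kᵢ = 1.170 — both > 1, two phases present.
Binary case is linear: z₁(K₁−1)(1+ψ(K₂−1)) + z₂(K₂−1)(1+ψ(K₁−1)) = 0
⇒ ψ = [z₁(K₁−1)+z₂(K₂−1)] / [−(K₁−1)(K₂−1)] = 1.0698/1.2400 = 0.863
Compositions from xᵢ = zᵢ/(1+ψ(Kᵢ−1)), yᵢ = Kᵢxᵢ:
  chloroform: x = 0.256, y = 0.743
  n-octane: x = 0.744, y = 0.257

ψ = 0.863, x_n-octane = 0.744, y_n-octane = 0.257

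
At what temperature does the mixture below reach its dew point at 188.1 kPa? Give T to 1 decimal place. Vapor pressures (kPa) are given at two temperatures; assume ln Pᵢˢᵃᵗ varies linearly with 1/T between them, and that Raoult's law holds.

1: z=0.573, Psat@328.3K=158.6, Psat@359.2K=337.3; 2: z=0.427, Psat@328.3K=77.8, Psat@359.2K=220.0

T = 345.7 K

Dew-point temperature: Σzᵢ·P/Pᵢˢᵃᵗ(T) = 1. Interpolate ln Pᵢˢᵃᵗ = aᵢ + bᵢ/T.
  T = 328.3 K: ΣzᵢP/Pᵢˢᵃᵗ = 1.7120
  T = 359.2 K: ΣzᵢP/Pᵢˢᵃᵗ = 0.6846
  T = 343.8 K: ΣzᵢP/Pᵢˢᵃᵗ = 1.0563
  T = 351.5 K: ΣzᵢP/Pᵢˢᵃᵗ = 0.8459
  T = 347.6 K: ΣzᵢP/Pᵢˢᵃᵗ = 0.9453
  T = 345.7 K: ΣzᵢP/Pᵢˢᵃᵗ = 0.9990
Interpolating between 343.8 K and 345.7 K gives T ≈ 345.7 K.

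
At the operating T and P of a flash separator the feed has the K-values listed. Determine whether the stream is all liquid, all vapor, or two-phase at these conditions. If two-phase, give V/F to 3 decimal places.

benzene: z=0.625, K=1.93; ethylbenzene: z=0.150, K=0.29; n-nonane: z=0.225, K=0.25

two-phase, V/F = 0.448

ΣzᵢKᵢ = 1.306; Σzᵢ/Kᵢ = 1.741.
Both exceed 1, so a two-phase solution exists.
Rachford–Rice: g(ψ) = Σ zᵢ(Kᵢ−1)/(1+ψ(Kᵢ−1)) = 0.
Newton–Raphson from ψ = 0.5:
  ψ = 0.500: g = -0.0384, g' = -0.758 → ψ = 0.449
  ψ = 0.449: g = -0.0010, g' = -0.720 → ψ = 0.448
Converged at ψ = 0.448.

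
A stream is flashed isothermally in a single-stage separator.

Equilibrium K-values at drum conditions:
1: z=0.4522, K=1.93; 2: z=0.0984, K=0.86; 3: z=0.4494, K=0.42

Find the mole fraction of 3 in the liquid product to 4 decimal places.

x_3 = 0.5431

Rachford–Rice: g(ψ) = Σ zᵢ(Kᵢ−1)/(1+ψ(Kᵢ−1)) = 0.
Feasibility: ΣzᵢKᵢ = 1.1461, Σzᵢ/Kᵢ = 1.4187 — both > 1, two phases present.
Iterate (Newton) starting at ψ = 0.5:
  ψ = 0.5000: g = -0.09487, g' = -0.4844 → ψ = 0.3041
  ψ = 0.3041: g = -0.00305, g' = -0.4626 → ψ = 0.2976
Converged at ψ = 0.2976.
Compositions from xᵢ = zᵢ/(1+ψ(Kᵢ−1)), yᵢ = Kᵢxᵢ:
  1: x = 0.3542, y = 0.6836
  2: x = 0.1027, y = 0.0883
  3: x = 0.5431, y = 0.2281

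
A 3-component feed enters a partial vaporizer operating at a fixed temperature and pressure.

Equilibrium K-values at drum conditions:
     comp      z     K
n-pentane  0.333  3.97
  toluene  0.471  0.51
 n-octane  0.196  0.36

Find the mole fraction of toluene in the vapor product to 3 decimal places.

Rachford–Rice: g(ψ) = Σ zᵢ(Kᵢ−1)/(1+ψ(Kᵢ−1)) = 0.
Check two-phase: ΣzᵢKᵢ = 1.633 > 1 and Σzᵢ/Kᵢ = 1.552 > 1, so g(0) = 0.633 > 0 and g(1) = -0.552 < 0.
Newton–Raphson from ψ = 0.5:
  ψ = 0.500: g = -0.0922, g' = -0.848 → ψ = 0.391
  ψ = 0.391: g = 0.0045, g' = -0.944 → ψ = 0.396
Converged at ψ = 0.396.
Compositions from xᵢ = zᵢ/(1+ψ(Kᵢ−1)), yᵢ = Kᵢxᵢ:
  n-pentane: x = 0.153, y = 0.607
  toluene: x = 0.584, y = 0.298
  n-octane: x = 0.263, y = 0.095

y_toluene = 0.298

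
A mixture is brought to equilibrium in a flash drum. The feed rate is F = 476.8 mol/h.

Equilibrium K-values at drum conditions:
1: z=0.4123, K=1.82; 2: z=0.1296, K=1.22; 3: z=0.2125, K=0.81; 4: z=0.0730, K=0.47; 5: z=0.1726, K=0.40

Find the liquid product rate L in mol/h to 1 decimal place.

Newton–Raphson from ψ = 0.66:
  ψ = 0.6600: g = -0.03286, g' = -0.3504 → ψ = 0.5662
  ψ = 0.5662: g = -0.00112, g' = -0.3283 → ψ = 0.5628
Converged at ψ = 0.5628.
Then V = ψ·F = 0.5628·476.8 = 268.3 mol/h and L = F − V = 208.5 mol/h.

L = 208.5 mol/h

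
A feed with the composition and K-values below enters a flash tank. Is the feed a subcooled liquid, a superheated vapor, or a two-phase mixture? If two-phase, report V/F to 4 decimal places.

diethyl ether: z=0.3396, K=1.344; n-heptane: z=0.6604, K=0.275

ΣzᵢKᵢ = 0.6380; Σzᵢ/Kᵢ = 2.6541.
Since ΣzᵢKᵢ < 1 the mixture is below its bubble point — single liquid phase.

subcooled liquid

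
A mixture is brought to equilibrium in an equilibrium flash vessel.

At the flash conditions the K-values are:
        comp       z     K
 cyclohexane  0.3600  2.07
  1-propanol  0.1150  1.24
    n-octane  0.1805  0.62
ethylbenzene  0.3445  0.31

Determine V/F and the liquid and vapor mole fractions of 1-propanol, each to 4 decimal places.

V/F = 0.1882, x_1-propanol = 0.1100, y_1-propanol = 0.1364

Rachford–Rice: g(V/F) = Σ zᵢ(Kᵢ−1)/(1+V/F(Kᵢ−1)) = 0.
Feasibility: ΣzᵢKᵢ = 1.1065, Σzᵢ/Kᵢ = 1.6691 — both > 1, two phases present.
Iterate (Newton) starting at V/F = 0.5:
  V/F = 0.5000: g = -0.17200, g' = -0.6022 → V/F = 0.2144
  V/F = 0.2144: g = -0.01408, g' = -0.5355 → V/F = 0.1881
  V/F = 0.1881: g = 0.00004, g' = -0.5385 → V/F = 0.1882
Converged at V/F = 0.1882.
Compositions from xᵢ = zᵢ/(1+V/F(Kᵢ−1)), yᵢ = Kᵢxᵢ:
  cyclohexane: x = 0.2997, y = 0.6203
  1-propanol: x = 0.1100, y = 0.1364
  n-octane: x = 0.1944, y = 0.1205
  ethylbenzene: x = 0.3959, y = 0.1227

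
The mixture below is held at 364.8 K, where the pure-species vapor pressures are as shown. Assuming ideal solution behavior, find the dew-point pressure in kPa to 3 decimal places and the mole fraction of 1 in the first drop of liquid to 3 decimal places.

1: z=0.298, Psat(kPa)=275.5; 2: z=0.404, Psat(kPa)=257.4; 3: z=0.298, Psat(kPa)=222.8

Pdew = 250.706 kPa, x_1 = 0.271

At the dew point ψ → 1, so Σzᵢ/Kᵢ = 1 with Kᵢ = Pᵢˢᵃᵗ/P ⇒ 1/P = Σzᵢ/Pᵢˢᵃᵗ.
1/P = 0.298/275.5 + 0.404/257.4 + 0.298/222.8 = 0.003989 ⇒ P = 250.706 kPa
xᵢ = zᵢP/Pᵢˢᵃᵗ ⇒ x_1 = 0.298·250.706/275.5 = 0.271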